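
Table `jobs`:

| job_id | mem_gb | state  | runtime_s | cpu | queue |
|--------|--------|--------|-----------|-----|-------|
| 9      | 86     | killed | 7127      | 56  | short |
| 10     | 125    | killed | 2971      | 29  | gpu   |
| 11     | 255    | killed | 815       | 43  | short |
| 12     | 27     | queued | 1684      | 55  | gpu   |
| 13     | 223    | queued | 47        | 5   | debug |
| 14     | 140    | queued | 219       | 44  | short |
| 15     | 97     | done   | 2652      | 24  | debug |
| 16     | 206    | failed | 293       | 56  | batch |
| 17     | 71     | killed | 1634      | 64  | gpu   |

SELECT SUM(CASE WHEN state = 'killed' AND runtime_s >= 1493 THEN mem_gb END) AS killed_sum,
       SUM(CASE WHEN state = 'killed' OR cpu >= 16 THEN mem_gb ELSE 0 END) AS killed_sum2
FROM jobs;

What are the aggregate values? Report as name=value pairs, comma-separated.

[killed_sum: state = 'killed' AND runtime_s >= 1493]
job_id=9: ✓ → 86
job_id=10: ✓ → 125
job_id=11: ✗
job_id=12: ✗
job_id=13: ✗
job_id=14: ✗
job_id=15: ✗
job_id=16: ✗
job_id=17: ✓ → 71
killed_sum = 86 + 125 + 71 = 282
—
[killed_sum2: state = 'killed' OR cpu >= 16]
job_id=9: ✓ → 86
job_id=10: ✓ → 125
job_id=11: ✓ → 255
job_id=12: ✓ → 27
job_id=13: ✗
job_id=14: ✓ → 140
job_id=15: ✓ → 97
job_id=16: ✓ → 206
job_id=17: ✓ → 71
killed_sum2 = 86 + 125 + 255 + 27 + 140 + 97 + 206 + 71 = 1007

killed_sum=282, killed_sum2=1007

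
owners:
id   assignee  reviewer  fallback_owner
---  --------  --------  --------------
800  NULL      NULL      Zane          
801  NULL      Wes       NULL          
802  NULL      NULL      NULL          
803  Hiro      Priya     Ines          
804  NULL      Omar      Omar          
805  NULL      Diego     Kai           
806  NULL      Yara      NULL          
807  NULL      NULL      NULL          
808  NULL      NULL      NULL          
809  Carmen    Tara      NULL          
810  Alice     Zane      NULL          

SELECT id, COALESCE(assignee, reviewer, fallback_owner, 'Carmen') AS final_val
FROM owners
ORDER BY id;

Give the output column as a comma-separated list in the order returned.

id=800: assignee=NULL, reviewer=NULL, fallback_owner=Zane → Zane
id=801: assignee=NULL, reviewer=Wes → Wes
id=802: assignee=NULL, reviewer=NULL, fallback_owner=NULL, → literal Carmen → Carmen
id=803: assignee=Hiro → Hiro
id=804: assignee=NULL, reviewer=Omar → Omar
id=805: assignee=NULL, reviewer=Diego → Diego
id=806: assignee=NULL, reviewer=Yara → Yara
id=807: assignee=NULL, reviewer=NULL, fallback_owner=NULL, → literal Carmen → Carmen
id=808: assignee=NULL, reviewer=NULL, fallback_owner=NULL, → literal Carmen → Carmen
id=809: assignee=Carmen → Carmen
id=810: assignee=Alice → Alice

Zane, Wes, Carmen, Hiro, Omar, Diego, Yara, Carmen, Carmen, Carmen, Alice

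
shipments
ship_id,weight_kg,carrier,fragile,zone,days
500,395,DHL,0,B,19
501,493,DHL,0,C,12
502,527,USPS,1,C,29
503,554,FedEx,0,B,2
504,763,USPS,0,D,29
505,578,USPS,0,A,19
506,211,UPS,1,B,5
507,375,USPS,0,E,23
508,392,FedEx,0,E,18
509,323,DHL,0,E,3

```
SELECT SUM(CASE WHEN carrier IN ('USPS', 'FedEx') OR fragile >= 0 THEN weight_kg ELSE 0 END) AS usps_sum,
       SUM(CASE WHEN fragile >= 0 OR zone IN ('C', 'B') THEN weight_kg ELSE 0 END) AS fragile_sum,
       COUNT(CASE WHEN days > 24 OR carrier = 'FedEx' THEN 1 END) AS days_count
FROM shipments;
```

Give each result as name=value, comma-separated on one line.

[usps_sum: carrier IN ('USPS', 'FedEx') OR fragile >= 0]
ship_id=500: ✓ → 395
ship_id=501: ✓ → 493
ship_id=502: ✓ → 527
ship_id=503: ✓ → 554
ship_id=504: ✓ → 763
ship_id=505: ✓ → 578
ship_id=506: ✓ → 211
ship_id=507: ✓ → 375
ship_id=508: ✓ → 392
ship_id=509: ✓ → 323
usps_sum = 395 + 493 + 527 + 554 + 763 + 578 + 211 + 375 + 392 + 323 = 4611
—
[fragile_sum: fragile >= 0 OR zone IN ('C', 'B')]
ship_id=500: ✓ → 395
ship_id=501: ✓ → 493
ship_id=502: ✓ → 527
ship_id=503: ✓ → 554
ship_id=504: ✓ → 763
ship_id=505: ✓ → 578
ship_id=506: ✓ → 211
ship_id=507: ✓ → 375
ship_id=508: ✓ → 392
ship_id=509: ✓ → 323
fragile_sum = 395 + 493 + 527 + 554 + 763 + 578 + 211 + 375 + 392 + 323 = 4611
—
[days_count: days > 24 OR carrier = 'FedEx']
ship_id=500: ✗
ship_id=501: ✗
ship_id=502: ✓ → 1
ship_id=503: ✓ → 1
ship_id=504: ✓ → 1
ship_id=505: ✗
ship_id=506: ✗
ship_id=507: ✗
ship_id=508: ✓ → 1
ship_id=509: ✗
days_count = COUNT(1, 1, 1, 1) = 4

usps_sum=4611, fragile_sum=4611, days_count=4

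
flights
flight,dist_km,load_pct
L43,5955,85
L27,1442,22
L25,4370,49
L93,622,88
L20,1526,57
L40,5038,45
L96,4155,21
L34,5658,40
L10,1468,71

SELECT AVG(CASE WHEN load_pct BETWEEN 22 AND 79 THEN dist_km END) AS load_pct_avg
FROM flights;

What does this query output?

3250.3333333333

flight=L43: ✗
flight=L27: ✓ → 1442
flight=L25: ✓ → 4370
flight=L93: ✗
flight=L20: ✓ → 1526
flight=L40: ✓ → 5038
flight=L96: ✗
flight=L34: ✓ → 5658
flight=L10: ✓ → 1468
load_pct_avg = (1442 + 4370 + 1526 + 5038 + 5658 + 1468) / 6 = 3250.3333333333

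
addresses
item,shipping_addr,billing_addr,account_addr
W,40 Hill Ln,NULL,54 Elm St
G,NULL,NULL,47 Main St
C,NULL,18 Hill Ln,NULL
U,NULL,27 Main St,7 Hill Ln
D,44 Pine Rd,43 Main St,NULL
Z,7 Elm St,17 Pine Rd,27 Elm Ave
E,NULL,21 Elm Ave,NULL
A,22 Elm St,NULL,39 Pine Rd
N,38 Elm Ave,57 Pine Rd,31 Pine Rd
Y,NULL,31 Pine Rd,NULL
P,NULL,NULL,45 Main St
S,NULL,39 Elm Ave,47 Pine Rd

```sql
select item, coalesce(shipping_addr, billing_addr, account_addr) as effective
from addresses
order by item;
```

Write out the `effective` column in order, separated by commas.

item=A: shipping_addr=22 Elm St → 22 Elm St
item=C: shipping_addr=NULL, billing_addr=18 Hill Ln → 18 Hill Ln
item=D: shipping_addr=44 Pine Rd → 44 Pine Rd
item=E: shipping_addr=NULL, billing_addr=21 Elm Ave → 21 Elm Ave
item=G: shipping_addr=NULL, billing_addr=NULL, account_addr=47 Main St → 47 Main St
item=N: shipping_addr=38 Elm Ave → 38 Elm Ave
item=P: shipping_addr=NULL, billing_addr=NULL, account_addr=45 Main St → 45 Main St
item=S: shipping_addr=NULL, billing_addr=39 Elm Ave → 39 Elm Ave
item=U: shipping_addr=NULL, billing_addr=27 Main St → 27 Main St
item=W: shipping_addr=40 Hill Ln → 40 Hill Ln
item=Y: shipping_addr=NULL, billing_addr=31 Pine Rd → 31 Pine Rd
item=Z: shipping_addr=7 Elm St → 7 Elm St

22 Elm St, 18 Hill Ln, 44 Pine Rd, 21 Elm Ave, 47 Main St, 38 Elm Ave, 45 Main St, 39 Elm Ave, 27 Main St, 40 Hill Ln, 31 Pine Rd, 7 Elm St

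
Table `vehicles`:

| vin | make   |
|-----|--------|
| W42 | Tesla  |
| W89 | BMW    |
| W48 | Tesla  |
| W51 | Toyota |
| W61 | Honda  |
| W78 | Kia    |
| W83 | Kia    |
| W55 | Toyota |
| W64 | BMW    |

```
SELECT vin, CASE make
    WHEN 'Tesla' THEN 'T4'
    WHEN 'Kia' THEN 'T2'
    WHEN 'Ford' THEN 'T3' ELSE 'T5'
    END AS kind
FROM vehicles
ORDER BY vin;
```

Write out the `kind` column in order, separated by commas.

vin=W42: make='Tesla' → T4
vin=W48: make='Tesla' → T4
vin=W51: ELSE → T5
vin=W55: ELSE → T5
vin=W61: ELSE → T5
vin=W64: ELSE → T5
vin=W78: make='Kia' → T2
vin=W83: make='Kia' → T2
vin=W89: ELSE → T5

T4, T4, T5, T5, T5, T5, T2, T2, T5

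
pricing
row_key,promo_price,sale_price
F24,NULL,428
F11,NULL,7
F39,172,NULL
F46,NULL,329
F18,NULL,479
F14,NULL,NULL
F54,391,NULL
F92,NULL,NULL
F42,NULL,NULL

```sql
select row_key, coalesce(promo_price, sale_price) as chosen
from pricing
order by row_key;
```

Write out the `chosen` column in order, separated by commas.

row_key=F11: promo_price=NULL, sale_price=7 → 7
row_key=F14: promo_price=NULL, sale_price=NULL (all NULL) → NULL
row_key=F18: promo_price=NULL, sale_price=479 → 479
row_key=F24: promo_price=NULL, sale_price=428 → 428
row_key=F39: promo_price=172 → 172
row_key=F42: promo_price=NULL, sale_price=NULL (all NULL) → NULL
row_key=F46: promo_price=NULL, sale_price=329 → 329
row_key=F54: promo_price=391 → 391
row_key=F92: promo_price=NULL, sale_price=NULL (all NULL) → NULL

7, NULL, 479, 428, 172, NULL, 329, 391, NULL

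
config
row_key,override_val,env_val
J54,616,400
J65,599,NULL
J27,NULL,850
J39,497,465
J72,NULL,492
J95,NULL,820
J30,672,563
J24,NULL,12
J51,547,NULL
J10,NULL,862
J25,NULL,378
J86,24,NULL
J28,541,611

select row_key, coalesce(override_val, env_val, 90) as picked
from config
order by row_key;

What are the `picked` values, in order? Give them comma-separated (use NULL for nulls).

862, 12, 378, 850, 541, 672, 497, 547, 616, 599, 492, 24, 820

row_key=J10: override_val=NULL, env_val=862 → 862
row_key=J24: override_val=NULL, env_val=12 → 12
row_key=J25: override_val=NULL, env_val=378 → 378
row_key=J27: override_val=NULL, env_val=850 → 850
row_key=J28: override_val=541 → 541
row_key=J30: override_val=672 → 672
row_key=J39: override_val=497 → 497
row_key=J51: override_val=547 → 547
row_key=J54: override_val=616 → 616
row_key=J65: override_val=599 → 599
row_key=J72: override_val=NULL, env_val=492 → 492
row_key=J86: override_val=24 → 24
row_key=J95: override_val=NULL, env_val=820 → 820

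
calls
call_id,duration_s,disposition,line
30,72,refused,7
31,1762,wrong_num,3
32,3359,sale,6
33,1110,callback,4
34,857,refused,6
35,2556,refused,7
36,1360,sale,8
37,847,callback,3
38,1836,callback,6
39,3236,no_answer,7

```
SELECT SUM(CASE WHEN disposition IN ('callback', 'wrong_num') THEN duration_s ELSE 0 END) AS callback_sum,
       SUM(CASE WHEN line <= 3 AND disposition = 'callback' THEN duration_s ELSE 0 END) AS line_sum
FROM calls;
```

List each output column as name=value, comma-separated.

callback_sum=5555, line_sum=847

[callback_sum: disposition IN ('callback', 'wrong_num')]
call_id=30: ✗
call_id=31: ✓ → 1762
call_id=32: ✗
call_id=33: ✓ → 1110
call_id=34: ✗
call_id=35: ✗
call_id=36: ✗
call_id=37: ✓ → 847
call_id=38: ✓ → 1836
call_id=39: ✗
callback_sum = 1762 + 1110 + 847 + 1836 = 5555
—
[line_sum: line <= 3 AND disposition = 'callback']
call_id=30: ✗
call_id=31: ✗
call_id=32: ✗
call_id=33: ✗
call_id=34: ✗
call_id=35: ✗
call_id=36: ✗
call_id=37: ✓ → 847
call_id=38: ✗
call_id=39: ✗
line_sum = 847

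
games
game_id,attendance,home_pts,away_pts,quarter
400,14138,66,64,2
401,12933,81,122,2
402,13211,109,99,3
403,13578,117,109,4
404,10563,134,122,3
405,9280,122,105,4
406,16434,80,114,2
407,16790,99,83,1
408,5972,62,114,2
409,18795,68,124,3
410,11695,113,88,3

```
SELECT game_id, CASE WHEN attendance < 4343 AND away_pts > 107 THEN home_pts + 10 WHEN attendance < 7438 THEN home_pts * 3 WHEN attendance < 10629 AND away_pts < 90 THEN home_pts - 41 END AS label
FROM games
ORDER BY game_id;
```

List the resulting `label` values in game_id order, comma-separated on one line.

NULL, NULL, NULL, NULL, NULL, NULL, NULL, NULL, 186, NULL, NULL

game_id=400: (no match → NULL) → NULL
game_id=401: (no match → NULL) → NULL
game_id=402: (no match → NULL) → NULL
game_id=403: (no match → NULL) → NULL
game_id=404: (no match → NULL) → NULL
game_id=405: (no match → NULL) → NULL
game_id=406: (no match → NULL) → NULL
game_id=407: (no match → NULL) → NULL
game_id=408: attendance < 7438 → 186
game_id=409: (no match → NULL) → NULL
game_id=410: (no match → NULL) → NULL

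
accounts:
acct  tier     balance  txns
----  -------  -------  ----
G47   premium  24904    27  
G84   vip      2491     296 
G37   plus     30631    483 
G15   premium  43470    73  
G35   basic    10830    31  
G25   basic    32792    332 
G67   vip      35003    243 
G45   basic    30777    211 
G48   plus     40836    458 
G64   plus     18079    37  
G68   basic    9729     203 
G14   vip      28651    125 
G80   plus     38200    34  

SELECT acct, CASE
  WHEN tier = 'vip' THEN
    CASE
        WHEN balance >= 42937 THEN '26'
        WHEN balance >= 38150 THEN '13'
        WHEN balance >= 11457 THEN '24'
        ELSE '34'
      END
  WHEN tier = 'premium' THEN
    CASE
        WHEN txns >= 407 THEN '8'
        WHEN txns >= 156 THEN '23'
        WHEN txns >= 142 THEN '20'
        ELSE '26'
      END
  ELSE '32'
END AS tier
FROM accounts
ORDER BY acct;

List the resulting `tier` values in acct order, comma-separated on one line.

24, 26, 32, 32, 32, 32, 26, 32, 32, 24, 32, 32, 34

acct=G14: tier='vip' → inner[balance >= 11457] → 24
acct=G15: tier='premium' → inner[ELSE] → 26
acct=G25: tier='basic' → outer ELSE → 32
acct=G35: tier='basic' → outer ELSE → 32
acct=G37: tier='plus' → outer ELSE → 32
acct=G45: tier='basic' → outer ELSE → 32
acct=G47: tier='premium' → inner[ELSE] → 26
acct=G48: tier='plus' → outer ELSE → 32
acct=G64: tier='plus' → outer ELSE → 32
acct=G67: tier='vip' → inner[balance >= 11457] → 24
acct=G68: tier='basic' → outer ELSE → 32
acct=G80: tier='plus' → outer ELSE → 32
acct=G84: tier='vip' → inner[ELSE] → 34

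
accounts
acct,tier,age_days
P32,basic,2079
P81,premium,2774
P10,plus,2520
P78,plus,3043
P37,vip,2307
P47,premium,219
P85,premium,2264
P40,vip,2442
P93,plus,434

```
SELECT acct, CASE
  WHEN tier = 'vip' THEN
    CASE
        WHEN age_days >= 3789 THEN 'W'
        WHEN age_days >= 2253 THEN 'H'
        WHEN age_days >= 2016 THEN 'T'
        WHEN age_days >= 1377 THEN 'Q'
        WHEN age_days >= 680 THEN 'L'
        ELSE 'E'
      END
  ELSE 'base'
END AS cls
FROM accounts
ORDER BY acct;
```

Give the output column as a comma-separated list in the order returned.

base, base, H, H, base, base, base, base, base

acct=P10: tier='plus' → outer ELSE → base
acct=P32: tier='basic' → outer ELSE → base
acct=P37: tier='vip' → inner[age_days >= 2253] → H
acct=P40: tier='vip' → inner[age_days >= 2253] → H
acct=P47: tier='premium' → outer ELSE → base
acct=P78: tier='plus' → outer ELSE → base
acct=P81: tier='premium' → outer ELSE → base
acct=P85: tier='premium' → outer ELSE → base
acct=P93: tier='plus' → outer ELSE → base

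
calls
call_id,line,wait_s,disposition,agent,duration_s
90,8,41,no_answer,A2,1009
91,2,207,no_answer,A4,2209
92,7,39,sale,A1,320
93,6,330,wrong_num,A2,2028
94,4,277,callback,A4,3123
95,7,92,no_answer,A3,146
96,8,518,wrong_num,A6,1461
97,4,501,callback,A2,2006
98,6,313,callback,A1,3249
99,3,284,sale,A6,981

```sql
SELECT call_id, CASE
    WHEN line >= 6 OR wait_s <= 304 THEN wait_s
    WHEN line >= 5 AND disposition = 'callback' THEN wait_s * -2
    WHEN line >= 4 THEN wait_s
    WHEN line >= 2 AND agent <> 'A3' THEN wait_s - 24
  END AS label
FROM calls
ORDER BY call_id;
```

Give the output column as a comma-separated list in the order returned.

call_id=90: line >= 6 OR wait_s <= 304 → 41
call_id=91: line >= 6 OR wait_s <= 304 → 207
call_id=92: line >= 6 OR wait_s <= 304 → 39
call_id=93: line >= 6 OR wait_s <= 304 → 330
call_id=94: line >= 6 OR wait_s <= 304 → 277
call_id=95: line >= 6 OR wait_s <= 304 → 92
call_id=96: line >= 6 OR wait_s <= 304 → 518
call_id=97: line >= 4 → 501
call_id=98: line >= 6 OR wait_s <= 304 → 313
call_id=99: line >= 6 OR wait_s <= 304 → 284

41, 207, 39, 330, 277, 92, 518, 501, 313, 284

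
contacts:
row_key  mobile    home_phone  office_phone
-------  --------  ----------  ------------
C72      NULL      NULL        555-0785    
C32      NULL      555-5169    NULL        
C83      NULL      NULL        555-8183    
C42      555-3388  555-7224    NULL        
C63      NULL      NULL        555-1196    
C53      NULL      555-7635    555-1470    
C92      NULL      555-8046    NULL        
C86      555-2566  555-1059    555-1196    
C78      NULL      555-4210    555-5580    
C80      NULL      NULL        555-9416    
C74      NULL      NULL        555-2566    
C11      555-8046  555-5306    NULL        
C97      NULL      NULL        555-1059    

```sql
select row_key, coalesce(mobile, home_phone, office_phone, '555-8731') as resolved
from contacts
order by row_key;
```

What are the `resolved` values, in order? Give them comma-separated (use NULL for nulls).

555-8046, 555-5169, 555-3388, 555-7635, 555-1196, 555-0785, 555-2566, 555-4210, 555-9416, 555-8183, 555-2566, 555-8046, 555-1059

row_key=C11: mobile=555-8046 → 555-8046
row_key=C32: mobile=NULL, home_phone=555-5169 → 555-5169
row_key=C42: mobile=555-3388 → 555-3388
row_key=C53: mobile=NULL, home_phone=555-7635 → 555-7635
row_key=C63: mobile=NULL, home_phone=NULL, office_phone=555-1196 → 555-1196
row_key=C72: mobile=NULL, home_phone=NULL, office_phone=555-0785 → 555-0785
row_key=C74: mobile=NULL, home_phone=NULL, office_phone=555-2566 → 555-2566
row_key=C78: mobile=NULL, home_phone=555-4210 → 555-4210
row_key=C80: mobile=NULL, home_phone=NULL, office_phone=555-9416 → 555-9416
row_key=C83: mobile=NULL, home_phone=NULL, office_phone=555-8183 → 555-8183
row_key=C86: mobile=555-2566 → 555-2566
row_key=C92: mobile=NULL, home_phone=555-8046 → 555-8046
row_key=C97: mobile=NULL, home_phone=NULL, office_phone=555-1059 → 555-1059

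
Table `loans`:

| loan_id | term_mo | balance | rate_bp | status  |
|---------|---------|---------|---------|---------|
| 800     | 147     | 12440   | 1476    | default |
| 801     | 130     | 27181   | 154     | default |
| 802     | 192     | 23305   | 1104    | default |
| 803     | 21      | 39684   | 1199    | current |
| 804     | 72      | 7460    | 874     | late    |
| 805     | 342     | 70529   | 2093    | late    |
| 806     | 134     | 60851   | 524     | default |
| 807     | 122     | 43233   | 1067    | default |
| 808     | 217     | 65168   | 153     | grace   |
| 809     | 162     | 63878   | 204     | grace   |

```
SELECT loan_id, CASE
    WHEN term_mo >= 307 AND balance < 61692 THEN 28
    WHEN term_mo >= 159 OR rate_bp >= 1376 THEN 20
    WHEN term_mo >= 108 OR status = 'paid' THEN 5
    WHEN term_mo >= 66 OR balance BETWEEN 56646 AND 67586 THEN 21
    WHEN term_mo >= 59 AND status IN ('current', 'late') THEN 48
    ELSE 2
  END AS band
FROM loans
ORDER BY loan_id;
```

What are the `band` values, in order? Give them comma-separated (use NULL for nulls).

loan_id=800: term_mo >= 159 OR rate_bp >= 1376 → 20
loan_id=801: term_mo >= 108 OR status = 'paid' → 5
loan_id=802: term_mo >= 159 OR rate_bp >= 1376 → 20
loan_id=803: ELSE → 2
loan_id=804: term_mo >= 66 OR balance BETWEEN 56646 AND 67586 → 21
loan_id=805: term_mo >= 159 OR rate_bp >= 1376 → 20
loan_id=806: term_mo >= 108 OR status = 'paid' → 5
loan_id=807: term_mo >= 108 OR status = 'paid' → 5
loan_id=808: term_mo >= 159 OR rate_bp >= 1376 → 20
loan_id=809: term_mo >= 159 OR rate_bp >= 1376 → 20

20, 5, 20, 2, 21, 20, 5, 5, 20, 20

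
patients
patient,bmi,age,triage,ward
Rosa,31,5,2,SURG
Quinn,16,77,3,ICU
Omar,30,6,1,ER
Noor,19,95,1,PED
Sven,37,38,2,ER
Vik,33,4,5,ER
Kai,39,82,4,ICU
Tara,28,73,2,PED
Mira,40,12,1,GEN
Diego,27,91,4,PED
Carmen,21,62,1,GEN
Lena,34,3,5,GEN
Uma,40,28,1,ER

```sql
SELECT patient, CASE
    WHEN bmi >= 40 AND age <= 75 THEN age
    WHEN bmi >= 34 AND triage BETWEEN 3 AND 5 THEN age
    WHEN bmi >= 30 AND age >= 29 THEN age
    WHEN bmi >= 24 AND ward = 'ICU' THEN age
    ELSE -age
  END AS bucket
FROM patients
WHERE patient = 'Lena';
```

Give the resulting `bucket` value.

patient = Lena: bmi=34, age=3, triage=5, ward=GEN.
bmi >= 40 AND age <= 75 → false
bmi >= 34 AND triage BETWEEN 3 AND 5 → true → 3

3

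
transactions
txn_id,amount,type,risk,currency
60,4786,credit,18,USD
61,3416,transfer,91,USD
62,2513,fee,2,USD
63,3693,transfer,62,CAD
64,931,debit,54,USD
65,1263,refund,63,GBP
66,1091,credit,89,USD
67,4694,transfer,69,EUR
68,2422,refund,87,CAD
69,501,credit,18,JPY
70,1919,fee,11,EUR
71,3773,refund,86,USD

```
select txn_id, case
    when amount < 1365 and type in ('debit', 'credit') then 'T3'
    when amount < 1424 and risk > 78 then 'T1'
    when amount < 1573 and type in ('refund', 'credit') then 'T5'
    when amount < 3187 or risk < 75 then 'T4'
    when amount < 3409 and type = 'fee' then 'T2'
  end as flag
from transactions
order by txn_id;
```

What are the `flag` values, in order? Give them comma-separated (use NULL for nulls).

txn_id=60: amount < 3187 or risk < 75 → T4
txn_id=61: (no match → NULL) → NULL
txn_id=62: amount < 3187 or risk < 75 → T4
txn_id=63: amount < 3187 or risk < 75 → T4
txn_id=64: amount < 1365 and type in ('debit', 'credit') → T3
txn_id=65: amount < 1573 and type in ('refund', 'credit') → T5
txn_id=66: amount < 1365 and type in ('debit', 'credit') → T3
txn_id=67: amount < 3187 or risk < 75 → T4
txn_id=68: amount < 3187 or risk < 75 → T4
txn_id=69: amount < 1365 and type in ('debit', 'credit') → T3
txn_id=70: amount < 3187 or risk < 75 → T4
txn_id=71: (no match → NULL) → NULL

T4, NULL, T4, T4, T3, T5, T3, T4, T4, T3, T4, NULL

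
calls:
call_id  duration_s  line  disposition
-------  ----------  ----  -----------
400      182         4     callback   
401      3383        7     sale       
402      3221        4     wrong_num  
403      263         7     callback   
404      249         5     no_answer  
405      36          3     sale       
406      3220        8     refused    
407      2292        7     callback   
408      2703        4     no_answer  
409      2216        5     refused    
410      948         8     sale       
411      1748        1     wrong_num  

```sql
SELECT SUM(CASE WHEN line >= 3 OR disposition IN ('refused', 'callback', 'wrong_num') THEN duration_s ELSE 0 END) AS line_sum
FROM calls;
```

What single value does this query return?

20461

call_id=400: ✓ → 182
call_id=401: ✓ → 3383
call_id=402: ✓ → 3221
call_id=403: ✓ → 263
call_id=404: ✓ → 249
call_id=405: ✓ → 36
call_id=406: ✓ → 3220
call_id=407: ✓ → 2292
call_id=408: ✓ → 2703
call_id=409: ✓ → 2216
call_id=410: ✓ → 948
call_id=411: ✓ → 1748
line_sum = 182 + 3383 + 3221 + 263 + 249 + 36 + 3220 + 2292 + 2703 + 2216 + 948 + 1748 = 20461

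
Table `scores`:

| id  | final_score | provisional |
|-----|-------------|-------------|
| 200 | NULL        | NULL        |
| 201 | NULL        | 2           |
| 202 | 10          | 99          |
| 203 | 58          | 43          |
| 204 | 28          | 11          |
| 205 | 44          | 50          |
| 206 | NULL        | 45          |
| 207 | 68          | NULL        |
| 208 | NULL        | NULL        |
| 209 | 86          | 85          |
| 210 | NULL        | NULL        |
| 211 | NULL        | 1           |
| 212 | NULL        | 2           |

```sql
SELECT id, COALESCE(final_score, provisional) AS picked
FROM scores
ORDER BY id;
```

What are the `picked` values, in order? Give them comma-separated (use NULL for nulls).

id=200: final_score=NULL, provisional=NULL (all NULL) → NULL
id=201: final_score=NULL, provisional=2 → 2
id=202: final_score=10 → 10
id=203: final_score=58 → 58
id=204: final_score=28 → 28
id=205: final_score=44 → 44
id=206: final_score=NULL, provisional=45 → 45
id=207: final_score=68 → 68
id=208: final_score=NULL, provisional=NULL (all NULL) → NULL
id=209: final_score=86 → 86
id=210: final_score=NULL, provisional=NULL (all NULL) → NULL
id=211: final_score=NULL, provisional=1 → 1
id=212: final_score=NULL, provisional=2 → 2

NULL, 2, 10, 58, 28, 44, 45, 68, NULL, 86, NULL, 1, 2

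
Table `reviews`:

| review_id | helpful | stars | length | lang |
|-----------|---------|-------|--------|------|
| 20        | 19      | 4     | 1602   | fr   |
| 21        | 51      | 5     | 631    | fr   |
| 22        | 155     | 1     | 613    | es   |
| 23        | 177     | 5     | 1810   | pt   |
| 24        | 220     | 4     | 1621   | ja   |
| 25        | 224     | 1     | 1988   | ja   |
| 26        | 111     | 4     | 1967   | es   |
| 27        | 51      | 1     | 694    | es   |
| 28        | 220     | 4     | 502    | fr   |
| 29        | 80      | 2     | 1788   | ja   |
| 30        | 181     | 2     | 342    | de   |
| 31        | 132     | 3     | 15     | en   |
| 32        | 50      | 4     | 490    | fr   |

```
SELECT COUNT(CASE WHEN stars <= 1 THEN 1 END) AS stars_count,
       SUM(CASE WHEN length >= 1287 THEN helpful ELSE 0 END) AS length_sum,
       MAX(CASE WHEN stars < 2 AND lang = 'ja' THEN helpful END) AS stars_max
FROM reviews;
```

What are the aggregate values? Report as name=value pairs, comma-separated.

stars_count=3, length_sum=831, stars_max=224

[stars_count: stars <= 1]
review_id=20: ✗
review_id=21: ✗
review_id=22: ✓ → 1
review_id=23: ✗
review_id=24: ✗
review_id=25: ✓ → 1
review_id=26: ✗
review_id=27: ✓ → 1
review_id=28: ✗
review_id=29: ✗
review_id=30: ✗
review_id=31: ✗
review_id=32: ✗
stars_count = COUNT(1, 1, 1) = 3
—
[length_sum: length >= 1287]
review_id=20: ✓ → 19
review_id=21: ✗
review_id=22: ✗
review_id=23: ✓ → 177
review_id=24: ✓ → 220
review_id=25: ✓ → 224
review_id=26: ✓ → 111
review_id=27: ✗
review_id=28: ✗
review_id=29: ✓ → 80
review_id=30: ✗
review_id=31: ✗
review_id=32: ✗
length_sum = 19 + 177 + 220 + 224 + 111 + 80 = 831
—
[stars_max: stars < 2 AND lang = 'ja']
review_id=20: ✗
review_id=21: ✗
review_id=22: ✗
review_id=23: ✗
review_id=24: ✗
review_id=25: ✓ → 224
review_id=26: ✗
review_id=27: ✗
review_id=28: ✗
review_id=29: ✗
review_id=30: ✗
review_id=31: ✗
review_id=32: ✗
stars_max = MAX(224) = 224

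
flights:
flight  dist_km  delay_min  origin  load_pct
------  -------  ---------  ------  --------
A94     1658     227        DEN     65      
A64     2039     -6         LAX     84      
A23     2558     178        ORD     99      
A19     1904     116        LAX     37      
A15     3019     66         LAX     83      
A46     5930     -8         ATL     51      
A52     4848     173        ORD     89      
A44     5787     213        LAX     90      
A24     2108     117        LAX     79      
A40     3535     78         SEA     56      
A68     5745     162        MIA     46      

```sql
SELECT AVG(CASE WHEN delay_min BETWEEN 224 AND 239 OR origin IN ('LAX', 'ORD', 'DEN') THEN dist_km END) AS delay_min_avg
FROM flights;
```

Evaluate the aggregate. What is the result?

2990.125

flight=A94: ✓ → 1658
flight=A64: ✓ → 2039
flight=A23: ✓ → 2558
flight=A19: ✓ → 1904
flight=A15: ✓ → 3019
flight=A46: ✗
flight=A52: ✓ → 4848
flight=A44: ✓ → 5787
flight=A24: ✓ → 2108
flight=A40: ✗
flight=A68: ✗
delay_min_avg = (1658 + 2039 + 2558 + 1904 + 3019 + 4848 + 5787 + 2108) / 8 = 2990.125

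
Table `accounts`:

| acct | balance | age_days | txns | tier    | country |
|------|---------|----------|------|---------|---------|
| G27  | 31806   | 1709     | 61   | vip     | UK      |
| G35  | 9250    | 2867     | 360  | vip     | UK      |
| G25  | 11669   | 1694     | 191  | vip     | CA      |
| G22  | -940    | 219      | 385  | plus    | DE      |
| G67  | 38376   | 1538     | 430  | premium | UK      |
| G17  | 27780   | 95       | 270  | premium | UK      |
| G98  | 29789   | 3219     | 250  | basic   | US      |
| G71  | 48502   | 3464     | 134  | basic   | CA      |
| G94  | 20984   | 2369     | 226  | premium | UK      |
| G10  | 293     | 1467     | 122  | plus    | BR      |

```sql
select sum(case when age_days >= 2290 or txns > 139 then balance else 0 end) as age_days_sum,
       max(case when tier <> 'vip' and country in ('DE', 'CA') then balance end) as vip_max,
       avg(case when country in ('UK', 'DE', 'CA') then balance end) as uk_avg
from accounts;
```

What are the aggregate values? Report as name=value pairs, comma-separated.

age_days_sum=185410, vip_max=48502, uk_avg=23428.375

[age_days_sum: age_days >= 2290 or txns > 139]
acct=G27: ✗
acct=G35: ✓ → 9250
acct=G25: ✓ → 11669
acct=G22: ✓ → -940
acct=G67: ✓ → 38376
acct=G17: ✓ → 27780
acct=G98: ✓ → 29789
acct=G71: ✓ → 48502
acct=G94: ✓ → 20984
acct=G10: ✗
age_days_sum = 9250 + 11669 + -940 + 38376 + 27780 + 29789 + 48502 + 20984 = 185410
—
[vip_max: tier <> 'vip' and country in ('DE', 'CA')]
acct=G27: ✗
acct=G35: ✗
acct=G25: ✗
acct=G22: ✓ → -940
acct=G67: ✗
acct=G17: ✗
acct=G98: ✗
acct=G71: ✓ → 48502
acct=G94: ✗
acct=G10: ✗
vip_max = MAX(-940, 48502) = 48502
—
[uk_avg: country in ('UK', 'DE', 'CA')]
acct=G27: ✓ → 31806
acct=G35: ✓ → 9250
acct=G25: ✓ → 11669
acct=G22: ✓ → -940
acct=G67: ✓ → 38376
acct=G17: ✓ → 27780
acct=G98: ✗
acct=G71: ✓ → 48502
acct=G94: ✓ → 20984
acct=G10: ✗
uk_avg = (31806 + 9250 + 11669 + -940 + 38376 + 27780 + 48502 + 20984) / 8 = 23428.375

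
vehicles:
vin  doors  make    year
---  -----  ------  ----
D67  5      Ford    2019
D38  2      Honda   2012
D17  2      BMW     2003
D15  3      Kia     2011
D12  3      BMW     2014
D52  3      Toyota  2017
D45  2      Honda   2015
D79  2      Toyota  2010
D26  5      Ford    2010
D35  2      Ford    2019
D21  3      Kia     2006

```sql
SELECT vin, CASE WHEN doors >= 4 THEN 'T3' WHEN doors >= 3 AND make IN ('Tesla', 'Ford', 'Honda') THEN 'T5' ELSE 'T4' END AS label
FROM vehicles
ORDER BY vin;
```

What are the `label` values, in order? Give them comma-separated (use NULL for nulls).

T4, T4, T4, T4, T3, T4, T4, T4, T4, T3, T4

vin=D12: ELSE → T4
vin=D15: ELSE → T4
vin=D17: ELSE → T4
vin=D21: ELSE → T4
vin=D26: doors >= 4 → T3
vin=D35: ELSE → T4
vin=D38: ELSE → T4
vin=D45: ELSE → T4
vin=D52: ELSE → T4
vin=D67: doors >= 4 → T3
vin=D79: ELSE → T4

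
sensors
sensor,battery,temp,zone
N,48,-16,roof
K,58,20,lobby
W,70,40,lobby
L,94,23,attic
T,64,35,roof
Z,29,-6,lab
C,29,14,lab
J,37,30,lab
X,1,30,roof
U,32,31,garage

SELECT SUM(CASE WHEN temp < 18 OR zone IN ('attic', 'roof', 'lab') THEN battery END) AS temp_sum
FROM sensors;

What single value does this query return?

sensor=N: ✓ → 48
sensor=K: ✗
sensor=W: ✗
sensor=L: ✓ → 94
sensor=T: ✓ → 64
sensor=Z: ✓ → 29
sensor=C: ✓ → 29
sensor=J: ✓ → 37
sensor=X: ✓ → 1
sensor=U: ✗
temp_sum = 48 + 94 + 64 + 29 + 29 + 37 + 1 = 302

302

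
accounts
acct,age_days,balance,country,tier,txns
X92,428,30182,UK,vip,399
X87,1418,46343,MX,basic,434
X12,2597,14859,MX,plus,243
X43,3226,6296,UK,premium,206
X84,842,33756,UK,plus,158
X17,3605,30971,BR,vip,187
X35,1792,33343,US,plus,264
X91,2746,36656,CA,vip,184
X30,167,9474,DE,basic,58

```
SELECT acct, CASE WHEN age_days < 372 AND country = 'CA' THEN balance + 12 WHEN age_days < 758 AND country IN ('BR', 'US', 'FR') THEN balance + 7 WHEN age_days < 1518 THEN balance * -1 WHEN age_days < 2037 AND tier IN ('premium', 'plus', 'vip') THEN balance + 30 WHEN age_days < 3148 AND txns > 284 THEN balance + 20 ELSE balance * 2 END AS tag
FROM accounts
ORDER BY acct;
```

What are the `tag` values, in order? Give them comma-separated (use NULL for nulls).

acct=X12: ELSE → 29718
acct=X17: ELSE → 61942
acct=X30: age_days < 1518 → -9474
acct=X35: age_days < 2037 AND tier IN ('premium', 'plus', 'vip') → 33373
acct=X43: ELSE → 12592
acct=X84: age_days < 1518 → -33756
acct=X87: age_days < 1518 → -46343
acct=X91: ELSE → 73312
acct=X92: age_days < 1518 → -30182

29718, 61942, -9474, 33373, 12592, -33756, -46343, 73312, -30182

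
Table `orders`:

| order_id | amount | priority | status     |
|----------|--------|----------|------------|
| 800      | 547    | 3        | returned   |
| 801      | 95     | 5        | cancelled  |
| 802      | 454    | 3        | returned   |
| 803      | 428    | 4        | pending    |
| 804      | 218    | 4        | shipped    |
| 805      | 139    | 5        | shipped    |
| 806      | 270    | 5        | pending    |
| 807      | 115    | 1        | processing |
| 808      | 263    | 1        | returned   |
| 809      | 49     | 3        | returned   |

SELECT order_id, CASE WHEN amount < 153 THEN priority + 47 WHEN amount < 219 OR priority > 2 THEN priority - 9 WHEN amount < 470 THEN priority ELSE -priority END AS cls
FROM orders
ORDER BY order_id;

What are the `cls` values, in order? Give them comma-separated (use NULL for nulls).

-6, 52, -6, -5, -5, 52, -4, 48, 1, 50

order_id=800: amount < 219 OR priority > 2 → -6
order_id=801: amount < 153 → 52
order_id=802: amount < 219 OR priority > 2 → -6
order_id=803: amount < 219 OR priority > 2 → -5
order_id=804: amount < 219 OR priority > 2 → -5
order_id=805: amount < 153 → 52
order_id=806: amount < 219 OR priority > 2 → -4
order_id=807: amount < 153 → 48
order_id=808: amount < 470 → 1
order_id=809: amount < 153 → 50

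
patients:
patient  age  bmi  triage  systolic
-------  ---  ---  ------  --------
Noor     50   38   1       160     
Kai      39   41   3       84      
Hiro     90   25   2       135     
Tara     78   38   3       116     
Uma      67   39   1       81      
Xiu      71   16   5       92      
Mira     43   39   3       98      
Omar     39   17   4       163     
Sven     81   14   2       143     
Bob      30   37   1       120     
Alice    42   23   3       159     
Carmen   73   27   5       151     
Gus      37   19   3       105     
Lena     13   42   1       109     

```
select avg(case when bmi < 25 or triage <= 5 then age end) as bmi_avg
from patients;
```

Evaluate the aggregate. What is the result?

patient=Noor: ✓ → 50
patient=Kai: ✓ → 39
patient=Hiro: ✓ → 90
patient=Tara: ✓ → 78
patient=Uma: ✓ → 67
patient=Xiu: ✓ → 71
patient=Mira: ✓ → 43
patient=Omar: ✓ → 39
patient=Sven: ✓ → 81
patient=Bob: ✓ → 30
patient=Alice: ✓ → 42
patient=Carmen: ✓ → 73
patient=Gus: ✓ → 37
patient=Lena: ✓ → 13
bmi_avg = (50 + 39 + 90 + 78 + 67 + 71 + 43 + 39 + 81 + 30 + 42 + 73 + 37 + 13) / 14 = 53.7857142857

53.7857142857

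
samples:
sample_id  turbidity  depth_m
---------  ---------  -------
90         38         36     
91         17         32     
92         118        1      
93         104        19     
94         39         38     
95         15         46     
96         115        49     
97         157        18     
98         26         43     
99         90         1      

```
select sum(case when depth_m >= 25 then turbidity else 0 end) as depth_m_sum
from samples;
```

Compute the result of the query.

sample_id=90: ✓ → 38
sample_id=91: ✓ → 17
sample_id=92: ✗
sample_id=93: ✗
sample_id=94: ✓ → 39
sample_id=95: ✓ → 15
sample_id=96: ✓ → 115
sample_id=97: ✗
sample_id=98: ✓ → 26
sample_id=99: ✗
depth_m_sum = 38 + 17 + 39 + 15 + 115 + 26 = 250

250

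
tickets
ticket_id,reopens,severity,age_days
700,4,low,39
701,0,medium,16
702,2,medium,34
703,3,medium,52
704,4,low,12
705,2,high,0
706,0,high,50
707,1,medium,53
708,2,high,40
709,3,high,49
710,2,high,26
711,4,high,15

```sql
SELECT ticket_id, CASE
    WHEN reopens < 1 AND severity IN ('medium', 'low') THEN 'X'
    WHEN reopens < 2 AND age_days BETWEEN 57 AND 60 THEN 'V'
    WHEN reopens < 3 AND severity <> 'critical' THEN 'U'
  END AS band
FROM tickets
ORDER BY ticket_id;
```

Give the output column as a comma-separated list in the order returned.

NULL, X, U, NULL, NULL, U, U, U, U, NULL, U, NULL

ticket_id=700: (no match → NULL) → NULL
ticket_id=701: reopens < 1 AND severity IN ('medium', 'low') → X
ticket_id=702: reopens < 3 AND severity <> 'critical' → U
ticket_id=703: (no match → NULL) → NULL
ticket_id=704: (no match → NULL) → NULL
ticket_id=705: reopens < 3 AND severity <> 'critical' → U
ticket_id=706: reopens < 3 AND severity <> 'critical' → U
ticket_id=707: reopens < 3 AND severity <> 'critical' → U
ticket_id=708: reopens < 3 AND severity <> 'critical' → U
ticket_id=709: (no match → NULL) → NULL
ticket_id=710: reopens < 3 AND severity <> 'critical' → U
ticket_id=711: (no match → NULL) → NULL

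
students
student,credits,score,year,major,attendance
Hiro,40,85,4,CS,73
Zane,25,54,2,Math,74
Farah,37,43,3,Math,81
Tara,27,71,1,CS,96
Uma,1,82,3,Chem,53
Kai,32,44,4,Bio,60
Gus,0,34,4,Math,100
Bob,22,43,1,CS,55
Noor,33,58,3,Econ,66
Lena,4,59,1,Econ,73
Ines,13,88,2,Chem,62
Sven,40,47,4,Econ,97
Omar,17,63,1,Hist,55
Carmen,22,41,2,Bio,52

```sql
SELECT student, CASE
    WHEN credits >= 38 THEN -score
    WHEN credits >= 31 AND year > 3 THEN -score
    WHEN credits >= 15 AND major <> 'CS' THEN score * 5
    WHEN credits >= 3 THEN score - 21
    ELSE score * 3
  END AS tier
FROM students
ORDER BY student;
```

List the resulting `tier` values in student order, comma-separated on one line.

22, 205, 215, 102, -85, 67, -44, 38, 290, 315, -47, 50, 246, 270

student=Bob: credits >= 3 → 22
student=Carmen: credits >= 15 AND major <> 'CS' → 205
student=Farah: credits >= 15 AND major <> 'CS' → 215
student=Gus: ELSE → 102
student=Hiro: credits >= 38 → -85
student=Ines: credits >= 3 → 67
student=Kai: credits >= 31 AND year > 3 → -44
student=Lena: credits >= 3 → 38
student=Noor: credits >= 15 AND major <> 'CS' → 290
student=Omar: credits >= 15 AND major <> 'CS' → 315
student=Sven: credits >= 38 → -47
student=Tara: credits >= 3 → 50
student=Uma: ELSE → 246
student=Zane: credits >= 15 AND major <> 'CS' → 270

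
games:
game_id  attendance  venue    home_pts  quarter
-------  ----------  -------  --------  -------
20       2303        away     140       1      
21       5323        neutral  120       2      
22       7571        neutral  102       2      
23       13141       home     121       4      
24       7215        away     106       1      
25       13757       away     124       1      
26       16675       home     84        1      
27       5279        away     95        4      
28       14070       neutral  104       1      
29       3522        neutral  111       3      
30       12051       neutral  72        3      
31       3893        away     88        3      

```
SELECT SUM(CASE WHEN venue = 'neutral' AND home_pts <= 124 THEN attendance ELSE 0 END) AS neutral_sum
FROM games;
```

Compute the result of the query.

game_id=20: ✗
game_id=21: ✓ → 5323
game_id=22: ✓ → 7571
game_id=23: ✗
game_id=24: ✗
game_id=25: ✗
game_id=26: ✗
game_id=27: ✗
game_id=28: ✓ → 14070
game_id=29: ✓ → 3522
game_id=30: ✓ → 12051
game_id=31: ✗
neutral_sum = 5323 + 7571 + 14070 + 3522 + 12051 = 42537

42537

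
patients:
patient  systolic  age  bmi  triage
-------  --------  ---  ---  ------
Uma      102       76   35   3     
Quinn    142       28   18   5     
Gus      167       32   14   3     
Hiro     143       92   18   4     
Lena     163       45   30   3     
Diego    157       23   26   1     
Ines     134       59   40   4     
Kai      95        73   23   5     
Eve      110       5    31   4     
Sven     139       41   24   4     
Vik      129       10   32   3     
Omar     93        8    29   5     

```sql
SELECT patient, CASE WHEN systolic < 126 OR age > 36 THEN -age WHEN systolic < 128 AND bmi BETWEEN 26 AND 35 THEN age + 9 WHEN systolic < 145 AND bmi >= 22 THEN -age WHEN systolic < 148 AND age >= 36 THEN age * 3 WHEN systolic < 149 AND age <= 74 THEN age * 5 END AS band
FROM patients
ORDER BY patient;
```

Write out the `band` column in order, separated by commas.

patient=Diego: (no match → NULL) → NULL
patient=Eve: systolic < 126 OR age > 36 → -5
patient=Gus: (no match → NULL) → NULL
patient=Hiro: systolic < 126 OR age > 36 → -92
patient=Ines: systolic < 126 OR age > 36 → -59
patient=Kai: systolic < 126 OR age > 36 → -73
patient=Lena: systolic < 126 OR age > 36 → -45
patient=Omar: systolic < 126 OR age > 36 → -8
patient=Quinn: systolic < 149 AND age <= 74 → 140
patient=Sven: systolic < 126 OR age > 36 → -41
patient=Uma: systolic < 126 OR age > 36 → -76
patient=Vik: systolic < 145 AND bmi >= 22 → -10

NULL, -5, NULL, -92, -59, -73, -45, -8, 140, -41, -76, -10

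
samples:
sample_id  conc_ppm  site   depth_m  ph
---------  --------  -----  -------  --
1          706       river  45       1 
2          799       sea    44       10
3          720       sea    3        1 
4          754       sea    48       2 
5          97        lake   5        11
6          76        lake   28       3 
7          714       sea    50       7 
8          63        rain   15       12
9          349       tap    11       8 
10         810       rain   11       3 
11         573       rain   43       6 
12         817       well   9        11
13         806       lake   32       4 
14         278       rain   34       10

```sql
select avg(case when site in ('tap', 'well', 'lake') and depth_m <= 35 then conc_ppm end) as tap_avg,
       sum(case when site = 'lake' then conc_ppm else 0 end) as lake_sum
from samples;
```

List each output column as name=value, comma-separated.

tap_avg=429, lake_sum=979

[tap_avg: site in ('tap', 'well', 'lake') and depth_m <= 35]
sample_id=1: ✗
sample_id=2: ✗
sample_id=3: ✗
sample_id=4: ✗
sample_id=5: ✓ → 97
sample_id=6: ✓ → 76
sample_id=7: ✗
sample_id=8: ✗
sample_id=9: ✓ → 349
sample_id=10: ✗
sample_id=11: ✗
sample_id=12: ✓ → 817
sample_id=13: ✓ → 806
sample_id=14: ✗
tap_avg = (97 + 76 + 349 + 817 + 806) / 5 = 429
—
[lake_sum: site = 'lake']
sample_id=1: ✗
sample_id=2: ✗
sample_id=3: ✗
sample_id=4: ✗
sample_id=5: ✓ → 97
sample_id=6: ✓ → 76
sample_id=7: ✗
sample_id=8: ✗
sample_id=9: ✗
sample_id=10: ✗
sample_id=11: ✗
sample_id=12: ✗
sample_id=13: ✓ → 806
sample_id=14: ✗
lake_sum = 97 + 76 + 806 = 979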